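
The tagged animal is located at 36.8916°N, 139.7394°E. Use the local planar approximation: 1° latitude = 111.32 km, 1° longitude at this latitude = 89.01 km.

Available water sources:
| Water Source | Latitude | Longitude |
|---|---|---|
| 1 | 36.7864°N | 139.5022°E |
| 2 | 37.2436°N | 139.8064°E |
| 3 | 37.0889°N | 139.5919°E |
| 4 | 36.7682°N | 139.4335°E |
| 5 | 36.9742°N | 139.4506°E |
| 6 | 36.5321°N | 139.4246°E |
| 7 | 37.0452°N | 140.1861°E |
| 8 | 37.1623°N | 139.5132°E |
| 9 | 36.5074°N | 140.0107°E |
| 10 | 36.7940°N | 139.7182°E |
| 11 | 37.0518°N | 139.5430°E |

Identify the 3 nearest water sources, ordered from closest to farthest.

Distances from 36.8916°N, 139.7394°E:
1: √((-0.1052·111.32)² + (-0.2372·89.01)²) = √(137.144336 + 445.766032) = 24.1435 km
2: √((0.3520·111.32)² + (0.0670·89.01)²) = √(1535.436012 + 35.565360) = 39.6359 km
3: √((0.1973·111.32)² + (-0.1475·89.01)²) = √(482.392521 + 172.369985) = 25.5883 km
4: √((-0.1234·111.32)² + (-0.3059·89.01)²) = √(188.702092 + 741.372643) = 30.4971 km
5: √((0.0826·111.32)² + (-0.2888·89.01)²) = √(84.548613 + 660.802960) = 27.3011 km
6: √((-0.3595·111.32)² + (-0.3148·89.01)²) = √(1601.563582 + 785.139902) = 48.8539 km
7: √((0.1536·111.32)² + (0.4467·89.01)²) = √(292.367320 + 1580.918592) = 43.2815 km
8: √((0.2707·111.32)² + (-0.2262·89.01)²) = √(908.077483 + 405.380453) = 36.2417 km
9: √((-0.3842·111.32)² + (0.2713·89.01)²) = √(1829.199678 + 583.145850) = 49.1156 km
10: √((-0.0976·111.32)² + (-0.0212·89.01)²) = √(118.044574 + 3.560814) = 11.0275 km
11: √((0.1602·111.32)² + (-0.1964·89.01)²) = √(318.032438 + 305.605080) = 24.9727 km
Sorted: 10 (11.0275 km) < 1 (24.1435 km) < 11 (24.9727 km) < 3 (25.5883 km) < 5 (27.3011 km) < …

10, 1, 11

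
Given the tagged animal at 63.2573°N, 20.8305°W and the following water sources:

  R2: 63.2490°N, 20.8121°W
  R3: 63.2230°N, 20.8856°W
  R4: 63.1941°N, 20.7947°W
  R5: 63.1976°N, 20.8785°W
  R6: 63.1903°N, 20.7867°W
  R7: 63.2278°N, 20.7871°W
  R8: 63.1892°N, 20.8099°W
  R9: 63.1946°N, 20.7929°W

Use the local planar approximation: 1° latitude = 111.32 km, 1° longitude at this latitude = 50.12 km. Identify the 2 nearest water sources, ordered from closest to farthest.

R2, R7

Distances from 63.2573°N, 20.8305°W:
R2: 1.3054 km
R3: 4.7123 km
R4: 7.2606 km
R5: 7.0678 km
R6: 7.7748 km
R7: 3.9390 km
R8: 7.6509 km
R9: 7.2297 km
Sorted: R2 (1.3054 km) < R7 (3.9390 km) < R3 (4.7123 km) < R5 (7.0678 km) < …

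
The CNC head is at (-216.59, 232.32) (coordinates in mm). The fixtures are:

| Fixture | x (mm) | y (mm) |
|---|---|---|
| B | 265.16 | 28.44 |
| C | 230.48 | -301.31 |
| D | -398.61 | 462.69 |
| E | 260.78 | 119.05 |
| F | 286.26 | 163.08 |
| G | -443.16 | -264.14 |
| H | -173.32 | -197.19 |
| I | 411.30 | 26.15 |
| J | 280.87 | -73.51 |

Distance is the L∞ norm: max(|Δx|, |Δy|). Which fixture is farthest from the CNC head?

Distances from (-216.59, 232.32):
B: 481.75 mm
C: 533.63 mm
D: 230.37 mm
E: 477.37 mm
F: 502.85 mm
G: 496.46 mm
H: 429.51 mm
I: 627.89 mm
J: 497.46 mm
Maximum: I at 627.89 mm.

I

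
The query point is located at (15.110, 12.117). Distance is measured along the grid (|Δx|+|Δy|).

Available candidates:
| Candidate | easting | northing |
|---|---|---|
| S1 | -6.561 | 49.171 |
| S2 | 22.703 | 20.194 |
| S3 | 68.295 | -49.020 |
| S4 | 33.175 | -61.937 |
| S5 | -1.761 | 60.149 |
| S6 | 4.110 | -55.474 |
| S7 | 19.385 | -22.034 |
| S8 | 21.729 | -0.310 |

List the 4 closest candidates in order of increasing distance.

Distances from (15.110, 12.117):
S1: 58.725
S2: 15.670
S3: 114.322
S4: 92.119
S5: 64.903
S6: 78.591
S7: 38.426
S8: 19.046
Sorted: S2 (15.670) < S8 (19.046) < S7 (38.426) < S1 (58.725) < S5 (64.903) < S6 (78.591) < …

S2, S8, S7, S1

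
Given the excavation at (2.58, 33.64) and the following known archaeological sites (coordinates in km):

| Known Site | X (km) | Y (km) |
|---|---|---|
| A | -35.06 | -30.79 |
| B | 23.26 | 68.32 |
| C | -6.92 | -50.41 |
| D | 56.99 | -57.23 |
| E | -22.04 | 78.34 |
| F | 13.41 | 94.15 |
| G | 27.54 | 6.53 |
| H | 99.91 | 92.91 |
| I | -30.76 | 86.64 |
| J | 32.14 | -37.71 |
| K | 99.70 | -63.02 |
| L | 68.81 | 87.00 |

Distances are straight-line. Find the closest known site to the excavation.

Distances from (2.58, 33.64):
A: √((-37.64)² + (-64.43)²) = √(1416.7696 + 4151.2249) = 74.62 km
B: √((20.68)² + (34.68)²) = √(427.6624 + 1202.7024) = 40.38 km
C: √((-9.50)² + (-84.05)²) = √(90.2500 + 7064.4025) = 84.59 km
D: √((54.41)² + (-90.87)²) = √(2960.4481 + 8257.3569) = 105.91 km
E: √((-24.62)² + (44.70)²) = √(606.1444 + 1998.0900) = 51.03 km
F: √((10.83)² + (60.51)²) = √(117.2889 + 3661.4601) = 61.47 km
G: √((24.96)² + (-27.11)²) = √(623.0016 + 734.9521) = 36.85 km
H: √((97.33)² + (59.27)²) = √(9473.1289 + 3512.9329) = 113.96 km
I: √((-33.34)² + (53.00)²) = √(1111.5556 + 2809.0000) = 62.61 km
J: √((29.56)² + (-71.35)²) = √(873.7936 + 5090.8225) = 77.23 km
K: √((97.12)² + (-96.66)²) = √(9432.2944 + 9343.1556) = 137.02 km
L: √((66.23)² + (53.36)²) = √(4386.4129 + 2847.2896) = 85.05 km
Minimum: G at 36.85 km.

G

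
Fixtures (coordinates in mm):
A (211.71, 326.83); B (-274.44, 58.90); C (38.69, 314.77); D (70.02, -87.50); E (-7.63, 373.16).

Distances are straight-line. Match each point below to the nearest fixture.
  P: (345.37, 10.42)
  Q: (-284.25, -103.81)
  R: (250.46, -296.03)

P→D; Q→B; R→D

P at (345.37, 10.42):
  A: 343.48 mm
  B: 621.70 mm
  C: 432.07 mm
  D: 292.24 mm
  E: 506.15 mm
  → nearest: D (292.24 mm)
Q at (-284.25, -103.81):
  A: 656.83 mm
  B: 163.01 mm
  C: 528.68 mm
  D: 354.65 mm
  E: 551.38 mm
  → nearest: B (163.01 mm)
R at (250.46, -296.03):
  A: 624.06 mm
  B: 633.64 mm
  C: 646.47 mm
  D: 275.76 mm
  E: 717.23 mm
  → nearest: D (275.76 mm)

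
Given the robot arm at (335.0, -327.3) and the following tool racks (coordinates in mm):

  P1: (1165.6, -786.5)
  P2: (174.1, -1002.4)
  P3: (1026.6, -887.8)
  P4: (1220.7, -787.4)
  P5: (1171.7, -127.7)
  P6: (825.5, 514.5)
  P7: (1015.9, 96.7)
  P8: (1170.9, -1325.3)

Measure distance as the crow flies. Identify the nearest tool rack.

Distances from (335.0, -327.3):
P1: 949.1 mm
P2: 694.0 mm
P3: 890.2 mm
P4: 998.1 mm
P5: 860.2 mm
P6: 974.3 mm
P7: 802.1 mm
P8: 1301.8 mm
Minimum: P2 at 694.0 mm.

P2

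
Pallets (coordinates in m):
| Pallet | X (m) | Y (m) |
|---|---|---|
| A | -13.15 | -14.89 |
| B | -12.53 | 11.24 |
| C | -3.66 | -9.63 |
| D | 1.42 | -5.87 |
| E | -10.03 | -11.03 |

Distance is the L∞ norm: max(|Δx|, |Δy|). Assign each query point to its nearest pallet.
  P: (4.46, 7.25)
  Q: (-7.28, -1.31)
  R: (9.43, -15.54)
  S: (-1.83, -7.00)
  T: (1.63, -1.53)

P at (4.46, 7.25):
  A: max(|-17.61|, |-22.14|) = 22.14 m
  B: max(|-16.99|, |3.99|) = 16.99 m
  C: max(|-8.12|, |-16.88|) = 16.88 m
  D: max(|-3.04|, |-13.12|) = 13.12 m
  E: max(|-14.49|, |-18.28|) = 18.28 m
  → nearest: D (13.12 m)
Q at (-7.28, -1.31):
  A: max(|-5.87|, |-13.58|) = 13.58 m
  B: max(|-5.25|, |12.55|) = 12.55 m
  C: max(|3.62|, |-8.32|) = 8.32 m
  D: max(|8.70|, |-4.56|) = 8.70 m
  E: max(|-2.75|, |-9.72|) = 9.72 m
  → nearest: C (8.32 m)
R at (9.43, -15.54):
  A: max(|-22.58|, |0.65|) = 22.58 m
  B: max(|-21.96|, |26.78|) = 26.78 m
  C: max(|-13.09|, |5.91|) = 13.09 m
  D: max(|-8.01|, |9.67|) = 9.67 m
  E: max(|-19.46|, |4.51|) = 19.46 m
  → nearest: D (9.67 m)
S at (-1.83, -7.00):
  A: max(|-11.32|, |-7.89|) = 11.32 m
  B: max(|-10.70|, |18.24|) = 18.24 m
  C: max(|-1.83|, |-2.63|) = 2.63 m
  D: max(|3.25|, |1.13|) = 3.25 m
  E: max(|-8.20|, |-4.03|) = 8.20 m
  → nearest: C (2.63 m)
T at (1.63, -1.53):
  A: max(|-14.78|, |-13.36|) = 14.78 m
  B: max(|-14.16|, |12.77|) = 14.16 m
  C: max(|-5.29|, |-8.10|) = 8.10 m
  D: max(|-0.21|, |-4.34|) = 4.34 m
  E: max(|-11.66|, |-9.50|) = 11.66 m
  → nearest: D (4.34 m)

P→D; Q→C; R→D; S→C; T→D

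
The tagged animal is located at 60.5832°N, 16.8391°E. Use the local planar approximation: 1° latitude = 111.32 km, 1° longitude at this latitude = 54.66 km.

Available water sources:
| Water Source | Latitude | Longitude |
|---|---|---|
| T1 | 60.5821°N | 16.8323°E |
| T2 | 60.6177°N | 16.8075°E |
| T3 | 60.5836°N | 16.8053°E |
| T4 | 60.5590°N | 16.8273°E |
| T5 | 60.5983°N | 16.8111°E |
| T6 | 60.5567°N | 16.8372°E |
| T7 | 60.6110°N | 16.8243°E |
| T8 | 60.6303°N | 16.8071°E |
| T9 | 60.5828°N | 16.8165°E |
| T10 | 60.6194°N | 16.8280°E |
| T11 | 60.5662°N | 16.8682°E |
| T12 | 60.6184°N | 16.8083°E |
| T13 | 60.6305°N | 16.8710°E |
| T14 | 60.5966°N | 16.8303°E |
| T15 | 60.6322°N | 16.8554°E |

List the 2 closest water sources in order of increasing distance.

T1, T9

Distances from 60.5832°N, 16.8391°E:
T1: 0.3913 km
T2: 4.2111 km
T3: 1.8480 km
T4: 2.7701 km
T5: 2.2733 km
T6: 2.9518 km
T7: 3.1987 km
T8: 5.5272 km
T9: 1.2361 km
T10: 4.0752 km
T11: 2.4721 km
T12: 4.2648 km
T13: 5.5466 km
T14: 1.5673 km
T15: 5.5270 km
Sorted: T1 (0.3913 km) < T9 (1.2361 km) < T14 (1.5673 km) < T3 (1.8480 km) < …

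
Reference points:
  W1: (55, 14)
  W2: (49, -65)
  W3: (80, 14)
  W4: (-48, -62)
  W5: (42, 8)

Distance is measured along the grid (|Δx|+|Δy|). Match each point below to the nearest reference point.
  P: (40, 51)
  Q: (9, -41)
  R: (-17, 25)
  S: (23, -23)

P at (40, 51):
  W1: |15| + |-37| = 15 + 37 = 52
  W2: |9| + |-116| = 9 + 116 = 125
  W3: |40| + |-37| = 40 + 37 = 77
  W4: |-88| + |-113| = 88 + 113 = 201
  W5: |2| + |-43| = 2 + 43 = 45
  → nearest: W5 (45)
Q at (9, -41):
  W1: |46| + |55| = 46 + 55 = 101
  W2: |40| + |-24| = 40 + 24 = 64
  W3: |71| + |55| = 71 + 55 = 126
  W4: |-57| + |-21| = 57 + 21 = 78
  W5: |33| + |49| = 33 + 49 = 82
  → nearest: W2 (64)
R at (-17, 25):
  W1: |72| + |-11| = 72 + 11 = 83
  W2: |66| + |-90| = 66 + 90 = 156
  W3: |97| + |-11| = 97 + 11 = 108
  W4: |-31| + |-87| = 31 + 87 = 118
  W5: |59| + |-17| = 59 + 17 = 76
  → nearest: W5 (76)
S at (23, -23):
  W1: |32| + |37| = 32 + 37 = 69
  W2: |26| + |-42| = 26 + 42 = 68
  W3: |57| + |37| = 57 + 37 = 94
  W4: |-71| + |-39| = 71 + 39 = 110
  W5: |19| + |31| = 19 + 31 = 50
  → nearest: W5 (50)

P→W5; Q→W2; R→W5; S→W5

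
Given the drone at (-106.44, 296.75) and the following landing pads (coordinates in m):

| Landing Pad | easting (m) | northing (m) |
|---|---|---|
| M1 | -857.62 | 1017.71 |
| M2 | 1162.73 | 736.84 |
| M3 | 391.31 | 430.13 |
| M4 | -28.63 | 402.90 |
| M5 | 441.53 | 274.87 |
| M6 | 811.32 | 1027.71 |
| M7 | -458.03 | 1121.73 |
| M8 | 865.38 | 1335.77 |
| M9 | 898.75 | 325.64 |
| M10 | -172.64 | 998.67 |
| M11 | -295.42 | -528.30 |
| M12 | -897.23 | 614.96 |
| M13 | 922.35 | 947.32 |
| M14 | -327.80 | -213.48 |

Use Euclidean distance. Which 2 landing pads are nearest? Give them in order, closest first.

Distances from (-106.44, 296.75):
M1: √((-751.18)² + (720.96)²) = √(564271.3924 + 519783.3216) = 1041.18 m
M2: √((1269.17)² + (440.09)²) = √(1610792.4889 + 193679.2081) = 1343.31 m
M3: √((497.75)² + (133.38)²) = √(247755.0625 + 17790.2244) = 515.31 m
M4: √((77.81)² + (106.15)²) = √(6054.3961 + 11267.8225) = 131.61 m
M5: √((547.97)² + (-21.88)²) = √(300271.1209 + 478.7344) = 548.41 m
M6: √((917.76)² + (730.96)²) = √(842283.4176 + 534302.5216) = 1173.28 m
M7: √((-351.59)² + (824.98)²) = √(123615.5281 + 680592.0004) = 896.78 m
M8: √((971.82)² + (1039.02)²) = √(944434.1124 + 1079562.5604) = 1422.67 m
M9: √((1005.19)² + (28.89)²) = √(1010406.9361 + 834.6321) = 1005.61 m
M10: √((-66.20)² + (701.92)²) = √(4382.4400 + 492691.6864) = 705.03 m
M11: √((-188.98)² + (-825.05)²) = √(35713.4404 + 680707.5025) = 846.42 m
M12: √((-790.79)² + (318.21)²) = √(625348.8241 + 101257.6041) = 852.41 m
M13: √((1028.79)² + (650.57)²) = √(1058408.8641 + 423241.3249) = 1217.23 m
M14: √((-221.36)² + (-510.23)²) = √(49000.2496 + 260334.6529) = 556.18 m
Sorted: M4 (131.61 m) < M3 (515.31 m) < M5 (548.41 m) < M14 (556.18 m) < …

M4, M3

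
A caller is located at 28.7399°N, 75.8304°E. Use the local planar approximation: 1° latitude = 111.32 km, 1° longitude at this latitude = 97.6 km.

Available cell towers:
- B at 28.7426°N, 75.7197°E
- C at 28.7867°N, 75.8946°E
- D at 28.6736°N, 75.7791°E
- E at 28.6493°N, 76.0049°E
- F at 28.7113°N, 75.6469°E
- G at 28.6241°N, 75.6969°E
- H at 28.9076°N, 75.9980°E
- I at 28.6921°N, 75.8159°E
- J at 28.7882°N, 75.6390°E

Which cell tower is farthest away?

Distances from 28.7399°N, 75.8304°E:
B: √((0.0027·111.32)² + (-0.1107·97.6)²) = √(0.090339 + 116.733331) = 10.8085 km
C: √((0.0468·111.32)² + (0.0642·97.6)²) = √(27.141766 + 39.261753) = 8.1488 km
D: √((-0.0663·111.32)² + (-0.0513·97.6)²) = √(54.472016 + 25.068847) = 8.9186 km
E: √((-0.0906·111.32)² + (0.1745·97.6)²) = √(101.719166 + 290.061773) = 19.7935 km
F: √((-0.0286·111.32)² + (-0.1835·97.6)²) = √(10.136277 + 320.753772) = 18.1904 km
G: √((-0.1158·111.32)² + (-0.1335·97.6)²) = √(166.174168 + 169.770476) = 18.3288 km
H: √((0.1677·111.32)² + (0.1676·97.6)²) = √(348.507814 + 267.576312) = 24.8210 km
I: √((-0.0478·111.32)² + (-0.0145·97.6)²) = √(28.314063 + 2.002791) = 5.5061 km
J: √((0.0483·111.32)² + (-0.1914·97.6)²) = √(28.909505 + 348.966311) = 19.4390 km
Maximum: H at 24.8210 km.

H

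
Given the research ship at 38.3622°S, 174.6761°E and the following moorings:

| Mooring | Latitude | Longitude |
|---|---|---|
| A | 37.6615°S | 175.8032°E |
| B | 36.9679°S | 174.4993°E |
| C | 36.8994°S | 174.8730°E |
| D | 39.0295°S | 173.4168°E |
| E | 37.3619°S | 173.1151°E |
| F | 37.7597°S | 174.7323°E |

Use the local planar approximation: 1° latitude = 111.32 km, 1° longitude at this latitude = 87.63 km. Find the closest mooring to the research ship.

Distances from 38.3622°S, 174.6761°E:
A: √((0.7007·111.32)² + (1.1271·87.63)²) = √(6084.300148 + 9755.072983) = 125.8546 km
B: √((1.3943·111.32)² + (-0.1768·87.63)²) = √(24091.223132 + 240.032553) = 155.9848 km
C: √((1.4628·111.32)² + (0.1969·87.63)²) = √(26516.506050 + 297.712490) = 163.7505 km
D: √((-0.6673·111.32)² + (-1.2593·87.63)²) = √(5518.088291 + 12177.665207) = 133.0254 km
E: √((1.0003·111.32)² + (-1.5610·87.63)²) = √(12399.578801 + 18711.621740) = 176.3837 km
F: √((0.6025·111.32)² + (0.0562·87.63)²) = √(4498.425142 + 24.253714) = 67.2509 km
Minimum: F at 67.2509 km.

F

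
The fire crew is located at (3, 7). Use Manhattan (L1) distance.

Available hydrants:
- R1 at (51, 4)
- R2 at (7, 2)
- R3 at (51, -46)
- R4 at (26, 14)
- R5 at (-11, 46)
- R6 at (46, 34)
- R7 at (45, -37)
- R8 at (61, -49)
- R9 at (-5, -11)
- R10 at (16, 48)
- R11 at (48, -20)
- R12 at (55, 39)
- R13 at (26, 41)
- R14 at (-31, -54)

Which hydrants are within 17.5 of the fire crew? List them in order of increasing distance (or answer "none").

R2

Distances from (3, 7):
R1: 51
R2: 9
R3: 101
R4: 30
R5: 53
R6: 70
R7: 86
R8: 114
R9: 26
R10: 54
R11: 72
R12: 84
R13: 57
R14: 95
Threshold 17.5: R2 (9) is within range.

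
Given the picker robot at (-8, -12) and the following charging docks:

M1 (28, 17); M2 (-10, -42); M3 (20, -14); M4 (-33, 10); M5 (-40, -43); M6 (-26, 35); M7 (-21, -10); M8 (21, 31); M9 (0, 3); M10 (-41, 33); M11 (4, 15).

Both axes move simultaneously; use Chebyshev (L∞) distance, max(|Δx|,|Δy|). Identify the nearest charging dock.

M7

Distances from (-8, -12):
M1: 36
M2: 30
M3: 28
M4: 25
M5: 32
M6: 47
M7: 13
M8: 43
M9: 15
M10: 45
M11: 27
Minimum: M7 at 13.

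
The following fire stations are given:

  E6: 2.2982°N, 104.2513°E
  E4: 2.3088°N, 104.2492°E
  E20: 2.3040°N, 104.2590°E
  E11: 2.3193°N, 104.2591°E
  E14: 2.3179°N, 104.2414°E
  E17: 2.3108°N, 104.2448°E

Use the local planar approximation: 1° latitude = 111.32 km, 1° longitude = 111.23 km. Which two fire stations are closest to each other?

E4 and E17

Pairwise distances:
E6–E4: √((0.0106·111.32)² + (-0.0021·111.23)²) = √(1.392381 + 0.054561) = 1.2029 km
E6–E20: √((0.0058·111.32)² + (0.0077·111.23)²) = √(0.416872 + 0.733543) = 1.0726 km
E6–E11: √((0.0211·111.32)² + (0.0078·111.23)²) = √(5.517106 + 0.752719) = 2.5040 km
E6–E14: √((0.0197·111.32)² + (-0.0099·111.23)²) = √(4.809267 + 1.212591) = 2.4539 km
E6–E17: √((0.0126·111.32)² + (-0.0065·111.23)²) = √(1.967377 + 0.522722) = 1.5780 km
E4–E20: √((-0.0048·111.32)² + (0.0098·111.23)²) = √(0.285515 + 1.188218) = 1.2140 km
E4–E11: √((0.0105·111.32)² + (0.0099·111.23)²) = √(1.366234 + 1.212591) = 1.6059 km
E4–E14: √((0.0091·111.32)² + (-0.0078·111.23)²) = √(1.026193 + 0.752719) = 1.3338 km
E4–E17: √((0.0020·111.32)² + (-0.0044·111.23)²) = √(0.049569 + 0.239524) = 0.5377 km
E20–E11: √((0.0153·111.32)² + (0.0001·111.23)²) = √(2.900877 + 0.000124) = 1.7032 km
E20–E14: √((0.0139·111.32)² + (-0.0176·111.23)²) = √(2.394286 + 3.832386) = 2.4953 km
E20–E17: √((0.0068·111.32)² + (-0.0142·111.23)²) = √(0.573013 + 2.494713) = 1.7515 km
E11–E14: √((-0.0014·111.32)² + (-0.0177·111.23)²) = √(0.024289 + 3.876059) = 1.9749 km
E11–E17: √((-0.0085·111.32)² + (-0.0143·111.23)²) = √(0.895332 + 2.529973) = 1.8508 km
E14–E17: √((-0.0071·111.32)² + (0.0034·111.23)²) = √(0.624688 + 0.143022) = 0.8762 km
Closest pair: E4–E17 at 0.5377 km.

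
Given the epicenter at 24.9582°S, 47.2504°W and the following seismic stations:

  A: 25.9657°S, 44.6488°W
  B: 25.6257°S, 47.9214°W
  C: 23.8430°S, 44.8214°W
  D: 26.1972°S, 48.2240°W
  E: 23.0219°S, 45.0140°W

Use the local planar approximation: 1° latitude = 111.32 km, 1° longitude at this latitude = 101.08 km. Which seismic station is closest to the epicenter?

B

Distances from 24.9582°S, 47.2504°W:
A: 285.8877 km
B: 100.6061 km
C: 275.1244 km
D: 169.4351 km
E: 312.3497 km
Minimum: B at 100.6061 km.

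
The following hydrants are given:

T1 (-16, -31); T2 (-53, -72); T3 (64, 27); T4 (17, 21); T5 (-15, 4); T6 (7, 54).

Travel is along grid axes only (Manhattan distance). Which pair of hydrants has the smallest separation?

T1 and T5

Pairwise distances:
T1–T5: |1| + |35| = 1 + 35 = 36
T4–T6: |-10| + |33| = 10 + 33 = 43
T4–T5: |-32| + |-17| = 32 + 17 = 49
T3–T4: |-47| + |-6| = 47 + 6 = 53
T5–T6: |22| + |50| = 22 + 50 = 72
T1–T2: |-37| + |-41| = 37 + 41 = 78
T3–T6: |-57| + |27| = 57 + 27 = 84
T1–T4: |33| + |52| = 33 + 52 = 85
T3–T5: |-79| + |-23| = 79 + 23 = 102
T1–T6: |23| + |85| = 23 + 85 = 108
T2–T5: |38| + |76| = 38 + 76 = 114
T1–T3: |80| + |58| = 80 + 58 = 138
T2–T4: |70| + |93| = 70 + 93 = 163
T2–T6: |60| + |126| = 60 + 126 = 186
T2–T3: |117| + |99| = 117 + 99 = 216
Closest pair: T1–T5 at 36.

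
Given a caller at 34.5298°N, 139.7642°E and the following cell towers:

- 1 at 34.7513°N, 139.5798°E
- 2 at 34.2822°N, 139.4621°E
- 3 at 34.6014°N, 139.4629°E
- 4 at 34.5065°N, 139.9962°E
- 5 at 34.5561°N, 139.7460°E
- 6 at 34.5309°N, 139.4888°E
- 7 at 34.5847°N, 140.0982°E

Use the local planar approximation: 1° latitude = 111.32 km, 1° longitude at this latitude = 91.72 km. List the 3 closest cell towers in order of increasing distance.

5, 4, 6

Distances from 34.5298°N, 139.7642°E:
1: √((0.2215·111.32)² + (-0.1844·91.72)²) = √(607.986388 + 286.055252) = 29.9005 km
2: √((-0.2476·111.32)² + (-0.3021·91.72)²) = √(759.709708 + 767.767179) = 39.0829 km
3: √((0.0716·111.32)² + (-0.3013·91.72)²) = √(63.529062 + 763.706269) = 28.7617 km
4: √((-0.0233·111.32)² + (0.2320·91.72)²) = √(6.727570 + 452.797543) = 21.4365 km
5: √((0.0263·111.32)² + (-0.0182·91.72)²) = √(8.571521 + 2.786576) = 3.3702 km
6: √((0.0011·111.32)² + (-0.2754·91.72)²) = √(0.014994 + 638.051838) = 25.2600 km
7: √((0.0549·111.32)² + (0.3340·91.72)²) = √(37.350041 + 938.471365) = 31.2381 km
Sorted: 5 (3.3702 km) < 4 (21.4365 km) < 6 (25.2600 km) < 3 (28.7617 km) < 1 (29.9005 km) < …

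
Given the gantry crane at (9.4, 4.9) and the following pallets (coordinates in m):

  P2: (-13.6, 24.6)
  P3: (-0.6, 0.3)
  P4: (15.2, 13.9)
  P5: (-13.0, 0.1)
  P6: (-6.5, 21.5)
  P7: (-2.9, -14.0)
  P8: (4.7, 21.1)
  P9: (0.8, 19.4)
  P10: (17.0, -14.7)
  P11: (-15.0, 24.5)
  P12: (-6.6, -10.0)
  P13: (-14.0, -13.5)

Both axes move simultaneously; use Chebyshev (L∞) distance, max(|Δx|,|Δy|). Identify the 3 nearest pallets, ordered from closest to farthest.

P4, P3, P9

Distances from (9.4, 4.9):
P2: max(|-23.0|, |19.7|) = 23.0 m
P3: max(|-10.0|, |-4.6|) = 10.0 m
P4: max(|5.8|, |9.0|) = 9.0 m
P5: max(|-22.4|, |-4.8|) = 22.4 m
P6: max(|-15.9|, |16.6|) = 16.6 m
P7: max(|-12.3|, |-18.9|) = 18.9 m
P8: max(|-4.7|, |16.2|) = 16.2 m
P9: max(|-8.6|, |14.5|) = 14.5 m
P10: max(|7.6|, |-19.6|) = 19.6 m
P11: max(|-24.4|, |19.6|) = 24.4 m
P12: max(|-16.0|, |-14.9|) = 16.0 m
P13: max(|-23.4|, |-18.4|) = 23.4 m
Sorted: P4 (9.0 m) < P3 (10.0 m) < P9 (14.5 m) < P12 (16.0 m) < P8 (16.2 m) < …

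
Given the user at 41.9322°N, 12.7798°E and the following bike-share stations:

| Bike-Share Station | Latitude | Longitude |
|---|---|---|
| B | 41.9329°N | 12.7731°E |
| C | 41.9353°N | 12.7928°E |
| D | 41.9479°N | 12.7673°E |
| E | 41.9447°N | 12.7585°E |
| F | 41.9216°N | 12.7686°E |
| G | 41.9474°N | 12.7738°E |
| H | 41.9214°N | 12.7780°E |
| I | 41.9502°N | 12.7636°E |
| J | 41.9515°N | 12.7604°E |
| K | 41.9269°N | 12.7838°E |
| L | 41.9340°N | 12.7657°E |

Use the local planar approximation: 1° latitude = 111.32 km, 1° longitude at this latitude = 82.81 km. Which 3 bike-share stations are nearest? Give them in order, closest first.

B, K, C

Distances from 41.9322°N, 12.7798°E:
B: 0.5603 km
C: 1.1305 km
D: 2.0313 km
E: 2.2467 km
F: 1.5009 km
G: 1.7635 km
H: 1.2115 km
I: 2.4114 km
J: 2.6827 km
K: 0.6766 km
L: 1.1847 km
Sorted: B (0.5603 km) < K (0.6766 km) < C (1.1305 km) < L (1.1847 km) < H (1.2115 km) < …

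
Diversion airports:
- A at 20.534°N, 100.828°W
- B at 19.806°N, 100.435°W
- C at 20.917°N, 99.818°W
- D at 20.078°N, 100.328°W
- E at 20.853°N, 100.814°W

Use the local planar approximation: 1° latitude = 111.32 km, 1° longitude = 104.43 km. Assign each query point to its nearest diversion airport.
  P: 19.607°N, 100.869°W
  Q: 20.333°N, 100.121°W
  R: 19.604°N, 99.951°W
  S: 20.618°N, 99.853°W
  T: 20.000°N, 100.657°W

P→B; Q→D; R→B; S→C; T→B

P at 19.607°N, 100.869°W:
  A: √((0.927·111.32)² + (0.041·104.43)²) = √(10648.92734 + 18.33236) = 103.282 km
  B: √((0.199·111.32)² + (0.434·104.43)²) = √(490.74123 + 2054.13988) = 50.447 km
  C: √((1.310·111.32)² + (1.051·104.43)²) = √(21266.15557 + 12046.36417) = 182.517 km
  D: √((0.471·111.32)² + (0.541·104.43)²) = √(2749.08526 + 3191.86920) = 77.078 km
  E: √((1.246·111.32)² + (0.055·104.43)²) = √(19238.99935 + 32.98952) = 138.824 km
  → nearest: B (50.447 km)
Q at 20.333°N, 100.121°W:
  A: √((0.201·111.32)² + (-0.707·104.43)²) = √(500.65495 + 5451.16570) = 77.148 km
  B: √((-0.527·111.32)² + (-0.314·104.43)²) = √(3441.65732 + 1075.25099) = 67.208 km
  C: √((0.584·111.32)² + (0.303·104.43)²) = √(4226.41452 + 1001.23452) = 72.302 km
  D: √((-0.255·111.32)² + (-0.207·104.43)²) = √(805.79906 + 467.29512) = 35.680 km
  E: √((0.520·111.32)² + (-0.693·104.43)²) = √(3350.83530 + 5237.41545) = 92.673 km
  → nearest: D (35.680 km)
R at 19.604°N, 99.951°W:
  A: √((0.930·111.32)² + (-0.877·104.43)²) = √(10717.96396 + 8387.83237) = 138.224 km
  B: √((0.202·111.32)² + (-0.484·104.43)²) = √(505.64898 + 2554.70807) = 55.320 km
  C: √((1.313·111.32)² + (0.133·104.43)²) = √(21363.66934 + 192.90960) = 146.822 km
  D: √((0.474·111.32)² + (-0.377·104.43)²) = √(2784.21699 + 1550.00556) = 65.835 km
  E: √((1.249·111.32)² + (-0.863·104.43)²) = √(19331.75454 + 8122.17135) = 165.692 km
  → nearest: B (55.320 km)
S at 20.618°N, 99.853°W:
  A: √((-0.084·111.32)² + (-0.975·104.43)²) = √(87.43896 + 10367.15967) = 102.248 km
  B: √((-0.812·111.32)² + (-0.582·104.43)²) = √(8170.68474 + 3693.99689) = 108.925 km
  C: √((0.299·111.32)² + (0.035·104.43)²) = √(1107.86992 + 13.35939) = 33.485 km
  D: √((-0.540·111.32)² + (-0.475·104.43)²) = √(3613.54872 + 2460.58162) = 77.937 km
  E: √((0.235·111.32)² + (-0.961·104.43)²) = √(684.35606 + 10071.57361) = 103.711 km
  → nearest: C (33.485 km)
T at 20.000°N, 100.657°W:
  A: √((0.534·111.32)² + (-0.171·104.43)²) = √(3533.69376 + 318.89138) = 62.069 km
  B: √((-0.194·111.32)² + (0.222·104.43)²) = √(466.39067 + 537.47282) = 31.684 km
  C: √((0.917·111.32)² + (0.839·104.43)²) = √(10420.41623 + 7676.69839) = 134.526 km
  D: √((0.078·111.32)² + (0.329·104.43)²) = √(75.39379 + 1180.43574) = 35.438 km
  E: √((0.853·111.32)² + (-0.157·104.43)²) = √(9016.63434 + 268.81275) = 96.361 km
  → nearest: B (31.684 km)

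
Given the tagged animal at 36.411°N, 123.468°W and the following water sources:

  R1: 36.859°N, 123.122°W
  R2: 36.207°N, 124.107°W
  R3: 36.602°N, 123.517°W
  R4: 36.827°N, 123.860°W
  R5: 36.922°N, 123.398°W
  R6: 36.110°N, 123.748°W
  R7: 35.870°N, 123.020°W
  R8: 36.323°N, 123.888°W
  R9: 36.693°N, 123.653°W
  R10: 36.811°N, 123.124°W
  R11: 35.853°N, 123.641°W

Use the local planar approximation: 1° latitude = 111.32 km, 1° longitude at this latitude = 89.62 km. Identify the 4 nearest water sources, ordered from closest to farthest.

R3, R9, R8, R6

Distances from 36.411°N, 123.468°W:
R1: 58.725 km
R2: 61.606 km
R3: 21.711 km
R4: 58.127 km
R5: 57.229 km
R6: 41.862 km
R7: 72.381 km
R8: 38.894 km
R9: 35.502 km
R10: 54.159 km
R11: 64.022 km
Sorted: R3 (21.711 km) < R9 (35.502 km) < R8 (38.894 km) < R6 (41.862 km) < R10 (54.159 km) < R5 (57.229 km) < …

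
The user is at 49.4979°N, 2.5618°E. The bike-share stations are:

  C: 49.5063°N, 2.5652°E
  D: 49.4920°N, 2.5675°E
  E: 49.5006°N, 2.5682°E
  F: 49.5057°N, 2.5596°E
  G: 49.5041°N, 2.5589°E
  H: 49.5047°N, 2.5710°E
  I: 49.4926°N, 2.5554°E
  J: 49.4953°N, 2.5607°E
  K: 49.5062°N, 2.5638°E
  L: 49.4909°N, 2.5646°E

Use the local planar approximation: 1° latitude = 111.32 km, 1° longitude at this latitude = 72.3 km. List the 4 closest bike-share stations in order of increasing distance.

J, E, G, I

Distances from 49.4979°N, 2.5618°E:
C: 0.9669 km
D: 0.7754 km
E: 0.5518 km
F: 0.8827 km
G: 0.7213 km
H: 1.0077 km
I: 0.7498 km
J: 0.3002 km
K: 0.9352 km
L: 0.8051 km
Sorted: J (0.3002 km) < E (0.5518 km) < G (0.7213 km) < I (0.7498 km) < D (0.7754 km) < L (0.8051 km) < …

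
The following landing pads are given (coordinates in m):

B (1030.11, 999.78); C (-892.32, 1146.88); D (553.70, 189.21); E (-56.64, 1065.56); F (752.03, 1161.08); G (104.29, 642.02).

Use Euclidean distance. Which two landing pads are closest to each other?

B and F

Pairwise distances:
B–F: 321.48 m
E–G: 453.08 m
D–G: 637.97 m
E–F: 814.29 m
F–G: 830.05 m
C–E: 839.63 m
B–D: 940.21 m
D–F: 991.90 m
B–G: 992.54 m
D–E: 1067.94 m
B–E: 1088.74 m
C–G: 1117.19 m
C–F: 1644.41 m
C–D: 1734.39 m
B–C: 1928.05 m
Closest pair: B–F at 321.48 m.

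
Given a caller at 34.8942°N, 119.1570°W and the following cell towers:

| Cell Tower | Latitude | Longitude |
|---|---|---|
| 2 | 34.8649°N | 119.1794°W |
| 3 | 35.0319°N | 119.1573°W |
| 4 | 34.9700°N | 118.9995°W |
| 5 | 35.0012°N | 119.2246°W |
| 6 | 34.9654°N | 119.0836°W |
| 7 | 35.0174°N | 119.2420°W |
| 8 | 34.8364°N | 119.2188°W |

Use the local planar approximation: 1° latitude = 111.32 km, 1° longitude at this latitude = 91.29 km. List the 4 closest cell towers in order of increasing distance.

2, 8, 6, 5

Distances from 34.8942°N, 119.1570°W:
2: 3.8497 km
3: 15.3288 km
4: 16.6713 km
5: 13.4150 km
6: 10.3788 km
7: 15.7576 km
8: 8.5574 km
Sorted: 2 (3.8497 km) < 8 (8.5574 km) < 6 (10.3788 km) < 5 (13.4150 km) < 3 (15.3288 km) < 7 (15.7576 km) < …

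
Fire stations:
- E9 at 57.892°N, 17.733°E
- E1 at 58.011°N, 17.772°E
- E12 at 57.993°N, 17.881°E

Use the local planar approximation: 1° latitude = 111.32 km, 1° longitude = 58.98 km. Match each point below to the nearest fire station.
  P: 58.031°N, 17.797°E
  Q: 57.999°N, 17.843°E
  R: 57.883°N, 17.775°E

P at 58.031°N, 17.797°E:
  E9: √((-0.139·111.32)² + (-0.064·58.98)²) = √(239.42858 + 14.24851) = 15.927 km
  E1: √((-0.020·111.32)² + (-0.025·58.98)²) = √(4.95686 + 2.17415) = 2.670 km
  E12: √((-0.038·111.32)² + (0.084·58.98)²) = √(17.89425 + 24.54529) = 6.515 km
  → nearest: E1 (2.670 km)
Q at 57.999°N, 17.843°E:
  E9: √((-0.107·111.32)² + (-0.110·58.98)²) = √(141.87764 + 42.09155) = 13.564 km
  E1: √((0.012·111.32)² + (-0.071·58.98)²) = √(1.78447 + 17.53583) = 4.395 km
  E12: √((-0.006·111.32)² + (0.038·58.98)²) = √(0.44612 + 5.02316) = 2.339 km
  → nearest: E12 (2.339 km)
R at 57.883°N, 17.775°E:
  E9: √((0.009·111.32)² + (-0.042·58.98)²) = √(1.00376 + 6.13632) = 2.672 km
  E1: √((0.128·111.32)² + (-0.003·58.98)²) = √(203.03286 + 0.03131) = 14.250 km
  E12: √((0.110·111.32)² + (0.106·58.98)²) = √(149.94492 + 39.08600) = 13.749 km
  → nearest: E9 (2.672 km)

P→E1; Q→E12; R→E9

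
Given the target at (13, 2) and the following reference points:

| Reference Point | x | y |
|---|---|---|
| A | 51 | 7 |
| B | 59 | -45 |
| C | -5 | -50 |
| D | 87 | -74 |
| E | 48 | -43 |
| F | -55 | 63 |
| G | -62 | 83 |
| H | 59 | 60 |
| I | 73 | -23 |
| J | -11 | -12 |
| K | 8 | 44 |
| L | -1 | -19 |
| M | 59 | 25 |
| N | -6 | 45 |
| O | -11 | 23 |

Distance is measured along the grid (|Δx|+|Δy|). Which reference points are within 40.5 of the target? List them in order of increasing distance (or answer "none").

L, J

Distances from (13, 2):
A: |38| + |5| = 38 + 5 = 43
B: |46| + |-47| = 46 + 47 = 93
C: |-18| + |-52| = 18 + 52 = 70
D: |74| + |-76| = 74 + 76 = 150
E: |35| + |-45| = 35 + 45 = 80
F: |-68| + |61| = 68 + 61 = 129
G: |-75| + |81| = 75 + 81 = 156
H: |46| + |58| = 46 + 58 = 104
I: |60| + |-25| = 60 + 25 = 85
J: |-24| + |-14| = 24 + 14 = 38
K: |-5| + |42| = 5 + 42 = 47
L: |-14| + |-21| = 14 + 21 = 35
M: |46| + |23| = 46 + 23 = 69
N: |-19| + |43| = 19 + 43 = 62
O: |-24| + |21| = 24 + 21 = 45
Threshold 40.5: L (35), J (38) are within range.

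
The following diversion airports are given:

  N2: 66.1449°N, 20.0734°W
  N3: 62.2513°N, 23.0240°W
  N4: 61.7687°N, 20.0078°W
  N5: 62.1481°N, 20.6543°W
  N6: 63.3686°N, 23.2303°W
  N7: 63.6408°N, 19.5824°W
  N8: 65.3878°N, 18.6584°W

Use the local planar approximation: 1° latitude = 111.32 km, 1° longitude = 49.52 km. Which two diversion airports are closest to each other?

N4 and N5

Pairwise distances:
N2–N3: 457.4009 km
N2–N4: 487.1694 km
N2–N5: 445.8527 km
N2–N6: 346.3461 km
N2–N7: 279.8148 km
N2–N8: 109.6043 km
N3–N4: 158.7301 km
N3–N5: 117.9085 km
N3–N6: 124.7967 km
N3–N7: 230.1551 km
N3–N8: 410.6642 km
N4–N5: 52.9973 km
N4–N6: 239.1341 km
N4–N7: 209.4642 km
N4–N8: 408.3823 km
N5–N6: 186.3653 km
N5–N7: 174.4395 km
N5–N8: 373.9417 km
N6–N7: 183.1678 km
N6–N8: 319.0330 km
N7–N8: 199.7863 km
Closest pair: N4–N5 at 52.9973 km.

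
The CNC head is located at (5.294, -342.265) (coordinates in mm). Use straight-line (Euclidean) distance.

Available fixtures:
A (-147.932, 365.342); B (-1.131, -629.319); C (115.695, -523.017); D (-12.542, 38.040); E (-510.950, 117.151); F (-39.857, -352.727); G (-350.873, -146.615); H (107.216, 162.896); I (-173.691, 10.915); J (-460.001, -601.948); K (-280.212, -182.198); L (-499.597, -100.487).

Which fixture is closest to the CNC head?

F

Distances from (5.294, -342.265):
A: √((-153.226)² + (707.607)²) = √(23478.20708 + 500707.66645) = 724.007 mm
B: √((-6.425)² + (-287.054)²) = √(41.28063 + 82399.99892) = 287.126 mm
C: √((110.401)² + (-180.752)²) = √(12188.38080 + 32671.28550) = 211.801 mm
D: √((-17.836)² + (380.305)²) = √(318.12290 + 144631.89302) = 380.723 mm
E: √((-516.244)² + (459.416)²) = √(266507.86754 + 211063.06106) = 691.065 mm
F: √((-45.151)² + (-10.462)²) = √(2038.61280 + 109.45344) = 46.347 mm
G: √((-356.167)² + (195.650)²) = √(126854.93189 + 38278.92250) = 406.367 mm
H: √((101.922)² + (505.161)²) = √(10388.09408 + 255187.63592) = 515.340 mm
I: √((-178.985)² + (353.180)²) = √(32035.63023 + 124736.11240) = 395.944 mm
J: √((-465.295)² + (-259.683)²) = √(216499.43702 + 67435.26049) = 532.855 mm
K: √((-285.506)² + (160.067)²) = √(81513.67604 + 25621.44449) = 327.315 mm
L: √((-504.891)² + (241.778)²) = √(254914.92188 + 58456.60128) = 559.796 mm
Minimum: F at 46.347 mm.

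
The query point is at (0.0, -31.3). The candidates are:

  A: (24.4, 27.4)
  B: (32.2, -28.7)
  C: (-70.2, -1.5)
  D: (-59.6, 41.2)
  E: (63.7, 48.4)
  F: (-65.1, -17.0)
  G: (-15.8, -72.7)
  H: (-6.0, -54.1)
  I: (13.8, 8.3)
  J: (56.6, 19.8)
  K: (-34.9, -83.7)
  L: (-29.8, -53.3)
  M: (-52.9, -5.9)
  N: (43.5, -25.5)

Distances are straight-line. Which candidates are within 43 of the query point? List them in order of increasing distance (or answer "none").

Distances from (0.0, -31.3):
A: 63.57
B: 32.30
C: 76.26
D: 93.85
E: 102.03
F: 66.65
G: 44.31
H: 23.58
I: 41.94
J: 76.25
K: 62.96
L: 37.04
M: 58.68
N: 43.88
Threshold 43: H (23.58), B (32.30), L (37.04), I (41.94) are within range.

H, B, L, I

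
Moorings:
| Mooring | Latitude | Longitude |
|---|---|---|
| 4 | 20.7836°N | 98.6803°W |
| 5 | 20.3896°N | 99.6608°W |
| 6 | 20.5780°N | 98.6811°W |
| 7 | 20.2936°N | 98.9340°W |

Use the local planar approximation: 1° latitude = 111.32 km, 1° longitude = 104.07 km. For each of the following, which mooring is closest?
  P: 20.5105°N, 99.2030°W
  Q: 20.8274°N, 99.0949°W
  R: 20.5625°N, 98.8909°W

P→7; Q→4; R→6

P at 20.5105°N, 99.2030°W:
  4: √((0.2731·111.32)² + (0.5227·104.07)²) = √(924.250716 + 2959.075930) = 62.3163 km
  5: √((-0.1209·111.32)² + (-0.4578·104.07)²) = √(181.133591 + 2269.878889) = 49.5077 km
  6: √((0.0675·111.32)² + (0.5219·104.07)²) = √(56.461699 + 2950.025044) = 54.8314 km
  7: √((-0.2169·111.32)² + (0.2690·104.07)²) = √(582.995898 + 783.710507) = 36.9690 km
  → nearest: 7 (36.9690 km)
Q at 20.8274°N, 99.0949°W:
  4: √((-0.0438·111.32)² + (0.4146·104.07)²) = √(23.773582 + 1861.700025) = 43.4220 km
  5: √((-0.4378·111.32)² + (-0.5659·104.07)²) = √(2375.187559 + 3468.410537) = 76.4434 km
  6: √((-0.2494·111.32)² + (0.4138·104.07)²) = √(770.795718 + 1854.522393) = 51.2379 km
  7: √((-0.5338·111.32)² + (0.1609·104.07)²) = √(3531.047292 + 280.390437) = 61.7368 km
  → nearest: 4 (43.4220 km)
R at 20.5625°N, 98.8909°W:
  4: √((0.2211·111.32)² + (0.2106·104.07)²) = √(605.792484 + 480.361113) = 32.9568 km
  5: √((-0.1729·111.32)² + (-0.7699·104.07)²) = √(370.455786 + 6419.774131) = 82.4029 km
  6: √((0.0155·111.32)² + (0.2098·104.07)²) = √(2.977212 + 476.718578) = 21.9020 km
  7: √((-0.2689·111.32)² + (-0.0431·104.07)²) = √(896.041243 + 20.118966) = 30.2681 km
  → nearest: 6 (21.9020 km)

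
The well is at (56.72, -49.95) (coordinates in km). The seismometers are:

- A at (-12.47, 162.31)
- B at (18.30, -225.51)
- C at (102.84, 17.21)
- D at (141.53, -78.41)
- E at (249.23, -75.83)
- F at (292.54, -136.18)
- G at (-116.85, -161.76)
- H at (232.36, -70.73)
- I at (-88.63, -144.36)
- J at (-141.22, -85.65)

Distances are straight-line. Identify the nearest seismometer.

C

Distances from (56.72, -49.95):
A: 223.25 km
B: 179.71 km
C: 81.47 km
D: 89.46 km
E: 194.24 km
F: 251.09 km
G: 206.47 km
H: 176.86 km
I: 173.32 km
J: 201.13 km
Minimum: C at 81.47 km.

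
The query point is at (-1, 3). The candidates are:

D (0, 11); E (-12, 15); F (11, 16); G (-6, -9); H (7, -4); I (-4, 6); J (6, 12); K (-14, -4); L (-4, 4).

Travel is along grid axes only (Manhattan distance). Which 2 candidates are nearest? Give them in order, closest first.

L, I

Distances from (-1, 3):
D: |1| + |8| = 1 + 8 = 9
E: |-11| + |12| = 11 + 12 = 23
F: |12| + |13| = 12 + 13 = 25
G: |-5| + |-12| = 5 + 12 = 17
H: |8| + |-7| = 8 + 7 = 15
I: |-3| + |3| = 3 + 3 = 6
J: |7| + |9| = 7 + 9 = 16
K: |-13| + |-7| = 13 + 7 = 20
L: |-3| + |1| = 3 + 1 = 4
Sorted: L (4) < I (6) < D (9) < H (15) < …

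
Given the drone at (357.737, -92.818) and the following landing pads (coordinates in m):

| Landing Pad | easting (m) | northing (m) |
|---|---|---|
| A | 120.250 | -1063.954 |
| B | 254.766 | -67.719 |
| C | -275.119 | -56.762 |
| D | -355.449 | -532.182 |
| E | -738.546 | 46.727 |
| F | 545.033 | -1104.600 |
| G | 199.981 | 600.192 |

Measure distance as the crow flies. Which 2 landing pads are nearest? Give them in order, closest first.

B, C

Distances from (357.737, -92.818):
A: √((-237.487)² + (-971.136)²) = √(56400.07517 + 943105.13050) = 999.753 m
B: √((-102.971)² + (25.099)²) = √(10603.02684 + 629.95980) = 105.986 m
C: √((-632.856)² + (36.056)²) = √(400506.71674 + 1300.03514) = 633.882 m
D: √((-713.186)² + (-439.364)²) = √(508634.27060 + 193040.72450) = 837.660 m
E: √((-1096.283)² + (139.545)²) = √(1201836.41609 + 19472.80702) = 1105.129 m
F: √((187.296)² + (-1011.782)²) = √(35079.79162 + 1023702.81552) = 1028.972 m
G: √((-157.756)² + (693.010)²) = √(24886.95554 + 480262.86010) = 710.739 m
Sorted: B (105.986 m) < C (633.882 m) < G (710.739 m) < D (837.660 m) < …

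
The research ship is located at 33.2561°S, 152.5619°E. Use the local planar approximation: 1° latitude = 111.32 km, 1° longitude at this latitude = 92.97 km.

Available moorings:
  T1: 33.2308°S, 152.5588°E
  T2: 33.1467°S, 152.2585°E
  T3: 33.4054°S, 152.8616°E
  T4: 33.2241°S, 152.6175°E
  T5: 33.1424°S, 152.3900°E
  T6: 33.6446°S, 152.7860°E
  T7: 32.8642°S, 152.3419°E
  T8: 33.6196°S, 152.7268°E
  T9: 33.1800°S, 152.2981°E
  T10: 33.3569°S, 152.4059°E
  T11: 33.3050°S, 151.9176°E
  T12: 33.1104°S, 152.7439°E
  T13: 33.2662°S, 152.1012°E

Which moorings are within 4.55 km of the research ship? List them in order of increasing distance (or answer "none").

Distances from 33.2561°S, 152.5619°E:
T1: √((0.0253·111.32)² + (-0.0031·92.97)²) = √(7.932086 + 0.083063) = 2.8311 km
T2: √((0.1094·111.32)² + (-0.3034·92.97)²) = √(148.313621 + 795.640378) = 30.7238 km
T3: √((-0.1493·111.32)² + (0.2997·92.97)²) = √(276.226926 + 776.352843) = 32.4435 km
T4: √((0.0320·111.32)² + (0.0556·92.97)²) = √(12.689554 + 26.719926) = 6.2777 km
T5: √((0.1137·111.32)² + (-0.1719·92.97)²) = √(160.201775 + 255.409717) = 20.3866 km
T6: √((-0.3885·111.32)² + (0.2241·92.97)²) = √(1870.373935 + 434.079599) = 48.0047 km
T7: √((0.3919·111.32)² + (-0.2200·92.97)²) = √(1903.254750 + 418.341572) = 48.1829 km
T8: √((-0.3635·111.32)² + (0.1649·92.97)²) = √(1637.401658 + 235.031988) = 43.2716 km
T9: √((0.0761·111.32)² + (-0.2638·92.97)²) = √(71.765499 + 601.499464) = 25.9473 km
T10: √((-0.1008·111.32)² + (-0.1560·92.97)²) = √(125.912098 + 210.346291) = 18.3373 km
T11: √((-0.0489·111.32)² + (-0.6443·92.97)²) = √(29.632215 + 3588.078406) = 60.1474 km
T12: √((0.1457·111.32)² + (0.1820·92.97)²) = √(263.066471 + 286.304674) = 23.4387 km
T13: √((-0.0101·111.32)² + (-0.4607·92.97)²) = √(1.264122 + 1834.518461) = 42.8460 km
Threshold 4.55 km: T1 (2.8311 km) is within range.

T1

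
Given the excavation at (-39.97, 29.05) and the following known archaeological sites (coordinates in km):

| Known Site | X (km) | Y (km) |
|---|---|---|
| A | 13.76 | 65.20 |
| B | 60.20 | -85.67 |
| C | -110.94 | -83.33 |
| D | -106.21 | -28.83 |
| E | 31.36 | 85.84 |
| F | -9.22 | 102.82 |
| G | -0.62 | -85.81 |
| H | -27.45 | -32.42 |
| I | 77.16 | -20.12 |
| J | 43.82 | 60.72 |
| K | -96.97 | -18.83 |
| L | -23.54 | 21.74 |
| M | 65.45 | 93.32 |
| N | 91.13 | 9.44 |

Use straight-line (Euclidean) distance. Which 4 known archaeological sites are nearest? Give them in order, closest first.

Distances from (-39.97, 29.05):
A: √((53.73)² + (36.15)²) = √(2886.9129 + 1306.8225) = 64.76 km
B: √((100.17)² + (-114.72)²) = √(10034.0289 + 13160.6784) = 152.30 km
C: √((-70.97)² + (-112.38)²) = √(5036.7409 + 12629.2644) = 132.91 km
D: √((-66.24)² + (-57.88)²) = √(4387.7376 + 3350.0944) = 87.96 km
E: √((71.33)² + (56.79)²) = √(5087.9689 + 3225.1041) = 91.18 km
F: √((30.75)² + (73.77)²) = √(945.5625 + 5442.0129) = 79.92 km
G: √((39.35)² + (-114.86)²) = √(1548.4225 + 13192.8196) = 121.41 km
H: √((12.52)² + (-61.47)²) = √(156.7504 + 3778.5609) = 62.73 km
I: √((117.13)² + (-49.17)²) = √(13719.4369 + 2417.6889) = 127.03 km
J: √((83.79)² + (31.67)²) = √(7020.7641 + 1002.9889) = 89.58 km
K: √((-57.00)² + (-47.88)²) = √(3249.0000 + 2292.4944) = 74.44 km
L: √((16.43)² + (-7.31)²) = √(269.9449 + 53.4361) = 17.98 km
M: √((105.42)² + (64.27)²) = √(11113.3764 + 4130.6329) = 123.47 km
N: √((131.10)² + (-19.61)²) = √(17187.2100 + 384.5521) = 132.56 km
Sorted: L (17.98 km) < H (62.73 km) < A (64.76 km) < K (74.44 km) < F (79.92 km) < D (87.96 km) < …

L, H, A, K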